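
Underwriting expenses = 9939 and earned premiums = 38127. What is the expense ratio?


Expense ratio = expenses / premiums
= 9939 / 38127
= 0.2607


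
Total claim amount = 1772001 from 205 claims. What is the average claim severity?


severity = total / number
= 1772001 / 205
= 8643.9073


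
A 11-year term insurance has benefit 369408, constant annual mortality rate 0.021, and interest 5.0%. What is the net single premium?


NSP = benefit * sum_{k=0}^{n-1} k_p_x * q * v^(k+1)
With constant q=0.021, v=0.952381
Sum = 0.158848
NSP = 369408 * 0.158848
= 58679.6882


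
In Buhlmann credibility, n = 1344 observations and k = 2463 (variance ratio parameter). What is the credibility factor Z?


Z = n / (n + k)
= 1344 / (1344 + 2463)
= 1344 / 3807
= 0.353


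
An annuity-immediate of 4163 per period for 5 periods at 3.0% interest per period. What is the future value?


FV = PMT * ((1+i)^n - 1) / i
= 4163 * ((1.03)^5 - 1) / 0.03
= 4163 * (1.159274 - 1) / 0.03
= 22101.9324


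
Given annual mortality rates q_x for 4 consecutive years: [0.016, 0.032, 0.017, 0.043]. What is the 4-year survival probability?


p_k = 1 - q_k for each year
Survival = product of (1 - q_k)
= 0.984 * 0.968 * 0.983 * 0.957
= 0.8961


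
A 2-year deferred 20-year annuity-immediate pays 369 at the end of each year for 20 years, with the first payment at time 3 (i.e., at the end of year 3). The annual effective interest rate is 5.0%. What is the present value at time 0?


PV at time 2 of the 20-year annuity-immediate:
a_n = 369 * (1-(1+0.05)^(-20))/0.05 = 4598.5556
Discount back 2 years to time 0:
PV = 4598.5556 * (1+0.05)^(-2)
= 4598.5556 * 0.907029
= 4171.0255


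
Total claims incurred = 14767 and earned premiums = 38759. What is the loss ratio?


Loss ratio = claims / premiums
= 14767 / 38759
= 0.381


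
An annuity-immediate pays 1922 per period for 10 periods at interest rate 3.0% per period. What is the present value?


PV = PMT * (1 - (1+i)^(-n)) / i
= 1922 * (1 - (1+0.03)^(-10)) / 0.03
= 1922 * (1 - 0.744094) / 0.03
= 1922 * 8.530203
= 16395.0499


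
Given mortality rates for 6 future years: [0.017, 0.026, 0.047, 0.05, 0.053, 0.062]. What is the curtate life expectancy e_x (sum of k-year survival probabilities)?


e_x = sum_{k=1}^{n} k_p_x
k_p_x values:
  1_p_x = 0.983
  2_p_x = 0.957442
  3_p_x = 0.912442
  4_p_x = 0.86682
  5_p_x = 0.820879
  6_p_x = 0.769984
e_x = 5.3106


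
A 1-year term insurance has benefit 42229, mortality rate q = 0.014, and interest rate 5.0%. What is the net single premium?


NSP = benefit * q * v
v = 1/(1+i) = 0.952381
NSP = 42229 * 0.014 * 0.952381
= 563.0533


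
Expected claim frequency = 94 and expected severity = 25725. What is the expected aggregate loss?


E[S] = E[N] * E[X]
= 94 * 25725
= 2.4182e+06


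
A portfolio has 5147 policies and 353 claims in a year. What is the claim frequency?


frequency = claims / policies
= 353 / 5147
= 0.0686


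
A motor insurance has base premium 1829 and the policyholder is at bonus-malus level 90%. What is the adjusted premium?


adjusted = base * BM_level / 100
= 1829 * 90 / 100
= 1829 * 0.9
= 1646.1


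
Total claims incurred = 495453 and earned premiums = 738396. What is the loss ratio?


Loss ratio = claims / premiums
= 495453 / 738396
= 0.671


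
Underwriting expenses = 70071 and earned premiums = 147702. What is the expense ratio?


Expense ratio = expenses / premiums
= 70071 / 147702
= 0.4744


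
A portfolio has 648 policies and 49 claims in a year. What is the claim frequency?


frequency = claims / policies
= 49 / 648
= 0.0756


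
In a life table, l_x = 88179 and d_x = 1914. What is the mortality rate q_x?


q_x = d_x / l_x
= 1914 / 88179
= 0.0217


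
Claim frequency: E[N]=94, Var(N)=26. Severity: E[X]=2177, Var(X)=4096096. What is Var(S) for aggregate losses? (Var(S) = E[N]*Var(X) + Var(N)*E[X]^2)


Var(S) = E[N]*Var(X) + Var(N)*E[X]^2
= 94*4096096 + 26*2177^2
= 385033024 + 123222554
= 5.0826e+08


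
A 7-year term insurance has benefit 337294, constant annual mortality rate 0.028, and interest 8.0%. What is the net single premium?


NSP = benefit * sum_{k=0}^{n-1} k_p_x * q * v^(k+1)
With constant q=0.028, v=0.925926
Sum = 0.135256
NSP = 337294 * 0.135256
= 45621.1584


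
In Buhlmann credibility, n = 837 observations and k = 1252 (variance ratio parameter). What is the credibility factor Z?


Z = n / (n + k)
= 837 / (837 + 1252)
= 837 / 2089
= 0.4007


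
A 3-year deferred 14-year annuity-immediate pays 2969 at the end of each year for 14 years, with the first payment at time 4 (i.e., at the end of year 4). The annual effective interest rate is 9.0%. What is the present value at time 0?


PV at time 3 of the 14-year annuity-immediate:
a_n = 2969 * (1-(1+0.09)^(-14))/0.09 = 23117.0805
Discount back 3 years to time 0:
PV = 23117.0805 * (1+0.09)^(-3)
= 23117.0805 * 0.772183
= 17850.6277


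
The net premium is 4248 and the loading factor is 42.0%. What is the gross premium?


Gross = net * (1 + loading)
= 4248 * (1 + 0.42)
= 4248 * 1.42
= 6032.16


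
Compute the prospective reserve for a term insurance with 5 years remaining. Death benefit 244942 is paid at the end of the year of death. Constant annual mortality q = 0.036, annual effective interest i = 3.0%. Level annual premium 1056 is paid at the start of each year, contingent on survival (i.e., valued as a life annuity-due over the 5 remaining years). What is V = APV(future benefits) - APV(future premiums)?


v = 1/(1+i) = 0.970874
APV(future benefits) per unit = sum_{k=0}^{4} k_p_x * q * v^(k+1) = 0.153751
APV(future benefits) = 244942 * 0.153751 = 37660.0534
Life annuity-due factor ä_{x:5} = sum_{k=0}^{4} k_p_x * v^k = 4.398984
APV(future premiums) = 1056 * 4.398984 = 4645.3273
V = 37660.0534 - 4645.3273
= 33014.7262


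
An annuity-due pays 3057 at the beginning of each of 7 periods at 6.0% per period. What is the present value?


PV_due = PMT * (1-(1+i)^(-n))/i * (1+i)
PV_immediate = 17065.3401
PV_due = 17065.3401 * 1.06
= 18089.2605


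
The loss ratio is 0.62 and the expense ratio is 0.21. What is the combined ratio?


Combined ratio = loss ratio + expense ratio
= 0.62 + 0.21
= 0.83


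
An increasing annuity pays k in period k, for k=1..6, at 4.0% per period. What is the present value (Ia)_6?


(Ia)_n = sum_{k=1}^{n} k * v^k, v = 1/(1+i)
v = 0.961538
Sum computed term by term:
(Ia)_6 = 17.7484


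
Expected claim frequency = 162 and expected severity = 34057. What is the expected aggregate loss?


E[S] = E[N] * E[X]
= 162 * 34057
= 5.5172e+06


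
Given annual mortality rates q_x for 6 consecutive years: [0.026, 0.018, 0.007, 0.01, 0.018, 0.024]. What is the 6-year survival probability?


p_k = 1 - q_k for each year
Survival = product of (1 - q_k)
= 0.974 * 0.982 * 0.993 * 0.99 * 0.982 * 0.976
= 0.9012


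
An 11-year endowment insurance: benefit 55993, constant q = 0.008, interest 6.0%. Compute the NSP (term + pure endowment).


Term component = 3410.6936
Pure endowment = 11_p_x * v^11 * benefit = 0.915437 * 0.526788 * 55993 = 27002.1044
NSP = 30412.798


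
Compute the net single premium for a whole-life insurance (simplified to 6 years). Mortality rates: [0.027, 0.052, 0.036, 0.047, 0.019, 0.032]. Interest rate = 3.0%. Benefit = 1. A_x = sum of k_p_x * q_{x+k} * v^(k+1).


v = 0.970874
Year 0: k_p_x=1.0, q=0.027, term=0.026214
Year 1: k_p_x=0.973, q=0.052, term=0.047692
Year 2: k_p_x=0.922404, q=0.036, term=0.030389
Year 3: k_p_x=0.889197, q=0.047, term=0.037132
Year 4: k_p_x=0.847405, q=0.019, term=0.013889
Year 5: k_p_x=0.831304, q=0.032, term=0.022279
A_x = 0.1776


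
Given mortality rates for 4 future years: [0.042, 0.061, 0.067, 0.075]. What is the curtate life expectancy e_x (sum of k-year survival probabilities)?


e_x = sum_{k=1}^{n} k_p_x
k_p_x values:
  1_p_x = 0.958
  2_p_x = 0.899562
  3_p_x = 0.839291
  4_p_x = 0.776344
e_x = 3.4732


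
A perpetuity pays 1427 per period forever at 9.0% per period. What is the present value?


PV = PMT / i
= 1427 / 0.09
= 15855.5556


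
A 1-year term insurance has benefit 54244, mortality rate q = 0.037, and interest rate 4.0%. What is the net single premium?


NSP = benefit * q * v
v = 1/(1+i) = 0.961538
NSP = 54244 * 0.037 * 0.961538
= 1929.8346


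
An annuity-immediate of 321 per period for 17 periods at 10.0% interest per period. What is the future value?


FV = PMT * ((1+i)^n - 1) / i
= 321 * ((1.1)^17 - 1) / 0.1
= 321 * (5.05447 - 1) / 0.1
= 13014.8496


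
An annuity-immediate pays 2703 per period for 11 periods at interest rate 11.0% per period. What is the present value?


PV = PMT * (1 - (1+i)^(-n)) / i
= 2703 * (1 - (1+0.11)^(-11)) / 0.11
= 2703 * (1 - 0.317283) / 0.11
= 2703 * 6.206515
= 16776.2109


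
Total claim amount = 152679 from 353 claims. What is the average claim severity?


severity = total / number
= 152679 / 353
= 432.5184


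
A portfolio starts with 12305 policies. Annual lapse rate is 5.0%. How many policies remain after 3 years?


remaining = initial * (1 - lapse)^years
= 12305 * (1 - 0.05)^3
= 12305 * 0.857375
= 10549.9994


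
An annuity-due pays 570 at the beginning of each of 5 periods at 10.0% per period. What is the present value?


PV_due = PMT * (1-(1+i)^(-n))/i * (1+i)
PV_immediate = 2160.7485
PV_due = 2160.7485 * 1.1
= 2376.8233


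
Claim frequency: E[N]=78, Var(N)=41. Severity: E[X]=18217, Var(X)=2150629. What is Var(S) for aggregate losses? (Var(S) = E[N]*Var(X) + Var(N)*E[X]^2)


Var(S) = E[N]*Var(X) + Var(N)*E[X]^2
= 78*2150629 + 41*18217^2
= 167749062 + 13606222649
= 1.3774e+10


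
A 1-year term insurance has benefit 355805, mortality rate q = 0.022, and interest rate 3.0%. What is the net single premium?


NSP = benefit * q * v
v = 1/(1+i) = 0.970874
NSP = 355805 * 0.022 * 0.970874
= 7599.7184


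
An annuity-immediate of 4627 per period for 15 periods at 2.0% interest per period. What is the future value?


FV = PMT * ((1+i)^n - 1) / i
= 4627 * ((1.02)^15 - 1) / 0.02
= 4627 * (1.345868 - 1) / 0.02
= 80016.6401


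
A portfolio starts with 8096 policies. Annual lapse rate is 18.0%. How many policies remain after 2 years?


remaining = initial * (1 - lapse)^years
= 8096 * (1 - 0.18)^2
= 8096 * 0.6724
= 5443.7504


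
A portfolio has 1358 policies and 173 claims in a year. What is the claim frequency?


frequency = claims / policies
= 173 / 1358
= 0.1274


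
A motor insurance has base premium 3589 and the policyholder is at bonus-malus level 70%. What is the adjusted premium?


adjusted = base * BM_level / 100
= 3589 * 70 / 100
= 3589 * 0.7
= 2512.3


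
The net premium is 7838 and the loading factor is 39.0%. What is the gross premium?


Gross = net * (1 + loading)
= 7838 * (1 + 0.39)
= 7838 * 1.39
= 10894.82


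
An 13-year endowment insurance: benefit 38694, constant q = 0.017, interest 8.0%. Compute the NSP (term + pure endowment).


Term component = 4786.1249
Pure endowment = 13_p_x * v^13 * benefit = 0.800195 * 0.367698 * 38694 = 11384.9345
NSP = 16171.0594


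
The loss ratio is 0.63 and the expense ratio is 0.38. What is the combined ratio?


Combined ratio = loss ratio + expense ratio
= 0.63 + 0.38
= 1.01


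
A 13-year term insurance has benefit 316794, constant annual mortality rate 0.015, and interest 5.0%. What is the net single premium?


NSP = benefit * sum_{k=0}^{n-1} k_p_x * q * v^(k+1)
With constant q=0.015, v=0.952381
Sum = 0.130218
NSP = 316794 * 0.130218
= 41252.2356


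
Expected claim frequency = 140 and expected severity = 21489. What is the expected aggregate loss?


E[S] = E[N] * E[X]
= 140 * 21489
= 3.0085e+06


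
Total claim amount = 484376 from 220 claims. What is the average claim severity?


severity = total / number
= 484376 / 220
= 2201.7091


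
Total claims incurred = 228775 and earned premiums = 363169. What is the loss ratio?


Loss ratio = claims / premiums
= 228775 / 363169
= 0.6299


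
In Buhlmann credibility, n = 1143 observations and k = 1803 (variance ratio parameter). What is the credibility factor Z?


Z = n / (n + k)
= 1143 / (1143 + 1803)
= 1143 / 2946
= 0.388


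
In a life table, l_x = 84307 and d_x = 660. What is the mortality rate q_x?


q_x = d_x / l_x
= 660 / 84307
= 0.0078


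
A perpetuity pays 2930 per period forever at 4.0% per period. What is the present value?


PV = PMT / i
= 2930 / 0.04
= 73250.0


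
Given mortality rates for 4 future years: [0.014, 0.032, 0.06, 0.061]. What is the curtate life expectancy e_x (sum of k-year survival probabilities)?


e_x = sum_{k=1}^{n} k_p_x
k_p_x values:
  1_p_x = 0.986
  2_p_x = 0.954448
  3_p_x = 0.897181
  4_p_x = 0.842453
e_x = 3.6801


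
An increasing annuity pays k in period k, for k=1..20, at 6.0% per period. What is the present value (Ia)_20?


(Ia)_n = sum_{k=1}^{n} k * v^k, v = 1/(1+i)
v = 0.943396
Sum computed term by term:
(Ia)_20 = 98.7004


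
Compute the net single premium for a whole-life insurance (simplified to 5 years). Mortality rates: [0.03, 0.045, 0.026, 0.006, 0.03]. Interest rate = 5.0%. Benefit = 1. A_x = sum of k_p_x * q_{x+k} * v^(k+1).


v = 0.952381
Year 0: k_p_x=1.0, q=0.03, term=0.028571
Year 1: k_p_x=0.97, q=0.045, term=0.039592
Year 2: k_p_x=0.92635, q=0.026, term=0.020806
Year 3: k_p_x=0.902265, q=0.006, term=0.004454
Year 4: k_p_x=0.896851, q=0.03, term=0.021081
A_x = 0.1145


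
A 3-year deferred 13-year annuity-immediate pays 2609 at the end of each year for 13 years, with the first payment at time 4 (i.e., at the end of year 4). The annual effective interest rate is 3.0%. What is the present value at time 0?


PV at time 3 of the 13-year annuity-immediate:
a_n = 2609 * (1-(1+0.03)^(-13))/0.03 = 27746.5985
Discount back 3 years to time 0:
PV = 27746.5985 * (1+0.03)^(-3)
= 27746.5985 * 0.915142
= 25392.0682


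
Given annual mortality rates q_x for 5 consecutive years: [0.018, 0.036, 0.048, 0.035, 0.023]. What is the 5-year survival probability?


p_k = 1 - q_k for each year
Survival = product of (1 - q_k)
= 0.982 * 0.964 * 0.952 * 0.965 * 0.977
= 0.8497


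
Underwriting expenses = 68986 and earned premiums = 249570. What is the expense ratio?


Expense ratio = expenses / premiums
= 68986 / 249570
= 0.2764


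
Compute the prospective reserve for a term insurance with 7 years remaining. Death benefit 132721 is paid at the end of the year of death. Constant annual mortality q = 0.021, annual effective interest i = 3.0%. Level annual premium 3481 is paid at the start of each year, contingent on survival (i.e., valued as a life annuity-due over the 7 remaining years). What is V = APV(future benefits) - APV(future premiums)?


v = 1/(1+i) = 0.970874
APV(future benefits) per unit = sum_{k=0}^{6} k_p_x * q * v^(k+1) = 0.123184
APV(future benefits) = 132721 * 0.123184 = 16349.0951
Life annuity-due factor ä_{x:7} = sum_{k=0}^{6} k_p_x * v^k = 6.041879
APV(future premiums) = 3481 * 6.041879 = 21031.7799
V = 16349.0951 - 21031.7799
= -4682.6848


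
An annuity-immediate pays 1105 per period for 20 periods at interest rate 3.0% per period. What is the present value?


PV = PMT * (1 - (1+i)^(-n)) / i
= 1105 * (1 - (1+0.03)^(-20)) / 0.03
= 1105 * (1 - 0.553676) / 0.03
= 1105 * 14.877475
= 16439.6097


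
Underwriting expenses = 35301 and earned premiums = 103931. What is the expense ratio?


Expense ratio = expenses / premiums
= 35301 / 103931
= 0.3397


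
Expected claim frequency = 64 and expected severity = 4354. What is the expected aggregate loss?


E[S] = E[N] * E[X]
= 64 * 4354
= 278656


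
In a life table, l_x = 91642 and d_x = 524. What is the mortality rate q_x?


q_x = d_x / l_x
= 524 / 91642
= 0.0057


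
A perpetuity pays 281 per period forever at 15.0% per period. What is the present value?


PV = PMT / i
= 281 / 0.15
= 1873.3333


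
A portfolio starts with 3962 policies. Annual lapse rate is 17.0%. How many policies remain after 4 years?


remaining = initial * (1 - lapse)^years
= 3962 * (1 - 0.17)^4
= 3962 * 0.474583
= 1880.2987


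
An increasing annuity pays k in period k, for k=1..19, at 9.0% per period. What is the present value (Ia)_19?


(Ia)_n = sum_{k=1}^{n} k * v^k, v = 1/(1+i)
v = 0.917431
Sum computed term by term:
(Ia)_19 = 67.3369


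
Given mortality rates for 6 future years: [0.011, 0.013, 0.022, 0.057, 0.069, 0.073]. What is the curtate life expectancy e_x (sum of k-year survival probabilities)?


e_x = sum_{k=1}^{n} k_p_x
k_p_x values:
  1_p_x = 0.989
  2_p_x = 0.976143
  3_p_x = 0.954668
  4_p_x = 0.900252
  5_p_x = 0.838134
  6_p_x = 0.776951
e_x = 5.4351


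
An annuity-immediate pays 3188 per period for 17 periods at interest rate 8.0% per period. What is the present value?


PV = PMT * (1 - (1+i)^(-n)) / i
= 3188 * (1 - (1+0.08)^(-17)) / 0.08
= 3188 * (1 - 0.270269) / 0.08
= 3188 * 9.121638
= 29079.7823


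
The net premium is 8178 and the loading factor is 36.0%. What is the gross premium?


Gross = net * (1 + loading)
= 8178 * (1 + 0.36)
= 8178 * 1.36
= 11122.08


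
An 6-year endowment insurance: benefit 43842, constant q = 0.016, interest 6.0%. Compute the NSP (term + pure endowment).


Term component = 3323.3684
Pure endowment = 6_p_x * v^6 * benefit = 0.907759 * 0.704961 * 43842 = 28056.0002
NSP = 31379.3686


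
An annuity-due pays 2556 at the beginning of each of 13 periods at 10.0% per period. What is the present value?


PV_due = PMT * (1-(1+i)^(-n))/i * (1+i)
PV_immediate = 18156.1785
PV_due = 18156.1785 * 1.1
= 19971.7963


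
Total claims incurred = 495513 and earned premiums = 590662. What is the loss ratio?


Loss ratio = claims / premiums
= 495513 / 590662
= 0.8389


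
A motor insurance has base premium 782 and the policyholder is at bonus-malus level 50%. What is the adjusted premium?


adjusted = base * BM_level / 100
= 782 * 50 / 100
= 782 * 0.5
= 391.0


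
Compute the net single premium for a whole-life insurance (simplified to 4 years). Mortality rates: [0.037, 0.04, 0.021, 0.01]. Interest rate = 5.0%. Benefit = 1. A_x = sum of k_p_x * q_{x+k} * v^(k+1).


v = 0.952381
Year 0: k_p_x=1.0, q=0.037, term=0.035238
Year 1: k_p_x=0.963, q=0.04, term=0.034939
Year 2: k_p_x=0.92448, q=0.021, term=0.016771
Year 3: k_p_x=0.905066, q=0.01, term=0.007446
A_x = 0.0944


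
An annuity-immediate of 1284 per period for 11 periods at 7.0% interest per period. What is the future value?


FV = PMT * ((1+i)^n - 1) / i
= 1284 * ((1.07)^11 - 1) / 0.07
= 1284 * (2.104852 - 1) / 0.07
= 20266.1415


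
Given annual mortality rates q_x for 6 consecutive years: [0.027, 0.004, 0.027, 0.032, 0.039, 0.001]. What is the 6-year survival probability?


p_k = 1 - q_k for each year
Survival = product of (1 - q_k)
= 0.973 * 0.996 * 0.973 * 0.968 * 0.961 * 0.999
= 0.8763


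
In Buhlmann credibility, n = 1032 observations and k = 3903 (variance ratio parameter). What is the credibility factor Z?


Z = n / (n + k)
= 1032 / (1032 + 3903)
= 1032 / 4935
= 0.2091


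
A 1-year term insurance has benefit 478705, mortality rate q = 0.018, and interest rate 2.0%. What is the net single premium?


NSP = benefit * q * v
v = 1/(1+i) = 0.980392
NSP = 478705 * 0.018 * 0.980392
= 8447.7353


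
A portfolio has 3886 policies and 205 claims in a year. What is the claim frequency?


frequency = claims / policies
= 205 / 3886
= 0.0528


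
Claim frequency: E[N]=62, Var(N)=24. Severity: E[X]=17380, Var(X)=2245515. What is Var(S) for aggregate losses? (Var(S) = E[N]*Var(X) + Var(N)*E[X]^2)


Var(S) = E[N]*Var(X) + Var(N)*E[X]^2
= 62*2245515 + 24*17380^2
= 139221930 + 7249545600
= 7.3888e+09


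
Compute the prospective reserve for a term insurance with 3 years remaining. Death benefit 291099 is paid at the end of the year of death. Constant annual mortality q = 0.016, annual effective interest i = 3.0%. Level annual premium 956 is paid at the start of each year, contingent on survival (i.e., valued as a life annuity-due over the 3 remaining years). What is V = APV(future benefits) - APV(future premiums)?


v = 1/(1+i) = 0.970874
APV(future benefits) per unit = sum_{k=0}^{2} k_p_x * q * v^(k+1) = 0.044552
APV(future benefits) = 291099 * 0.044552 = 12968.9475
Life annuity-due factor ä_{x:3} = sum_{k=0}^{2} k_p_x * v^k = 2.868014
APV(future premiums) = 956 * 2.868014 = 2741.8213
V = 12968.9475 - 2741.8213
= 10227.1261


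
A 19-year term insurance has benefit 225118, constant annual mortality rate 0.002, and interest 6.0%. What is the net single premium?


NSP = benefit * sum_{k=0}^{n-1} k_p_x * q * v^(k+1)
With constant q=0.002, v=0.943396
Sum = 0.021994
NSP = 225118 * 0.021994
= 4951.3103


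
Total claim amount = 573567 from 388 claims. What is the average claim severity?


severity = total / number
= 573567 / 388
= 1478.2655


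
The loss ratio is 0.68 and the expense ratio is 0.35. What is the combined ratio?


Combined ratio = loss ratio + expense ratio
= 0.68 + 0.35
= 1.03


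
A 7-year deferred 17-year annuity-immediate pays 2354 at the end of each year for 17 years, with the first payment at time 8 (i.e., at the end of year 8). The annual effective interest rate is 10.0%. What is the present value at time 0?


PV at time 7 of the 17-year annuity-immediate:
a_n = 2354 * (1-(1+0.1)^(-17))/0.1 = 18882.7365
Discount back 7 years to time 0:
PV = 18882.7365 * (1+0.1)^(-7)
= 18882.7365 * 0.513158
= 9689.8295


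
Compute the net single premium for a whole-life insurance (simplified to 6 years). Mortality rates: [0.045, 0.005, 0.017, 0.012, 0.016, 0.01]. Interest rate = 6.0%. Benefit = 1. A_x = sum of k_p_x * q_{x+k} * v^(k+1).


v = 0.943396
Year 0: k_p_x=1.0, q=0.045, term=0.042453
Year 1: k_p_x=0.955, q=0.005, term=0.00425
Year 2: k_p_x=0.950225, q=0.017, term=0.013563
Year 3: k_p_x=0.934071, q=0.012, term=0.008878
Year 4: k_p_x=0.922862, q=0.016, term=0.011034
Year 5: k_p_x=0.908097, q=0.01, term=0.006402
A_x = 0.0866


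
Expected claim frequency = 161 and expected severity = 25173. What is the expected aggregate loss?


E[S] = E[N] * E[X]
= 161 * 25173
= 4.0529e+06


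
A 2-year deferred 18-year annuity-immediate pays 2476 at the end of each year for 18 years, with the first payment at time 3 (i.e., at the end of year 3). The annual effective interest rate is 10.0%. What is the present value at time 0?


PV at time 2 of the 18-year annuity-immediate:
a_n = 2476 * (1-(1+0.1)^(-18))/0.1 = 20306.6964
Discount back 2 years to time 0:
PV = 20306.6964 * (1+0.1)^(-2)
= 20306.6964 * 0.826446
= 16782.3937


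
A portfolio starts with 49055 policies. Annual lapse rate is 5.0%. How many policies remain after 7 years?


remaining = initial * (1 - lapse)^years
= 49055 * (1 - 0.05)^7
= 49055 * 0.698337
= 34256.9361


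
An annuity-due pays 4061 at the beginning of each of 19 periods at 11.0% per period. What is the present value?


PV_due = PMT * (1-(1+i)^(-n))/i * (1+i)
PV_immediate = 31835.3738
PV_due = 31835.3738 * 1.11
= 35337.2649


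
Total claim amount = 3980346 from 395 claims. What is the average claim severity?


severity = total / number
= 3980346 / 395
= 10076.8253


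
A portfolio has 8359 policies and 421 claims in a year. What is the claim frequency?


frequency = claims / policies
= 421 / 8359
= 0.0504


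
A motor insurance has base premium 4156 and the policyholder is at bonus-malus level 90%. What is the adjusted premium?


adjusted = base * BM_level / 100
= 4156 * 90 / 100
= 4156 * 0.9
= 3740.4


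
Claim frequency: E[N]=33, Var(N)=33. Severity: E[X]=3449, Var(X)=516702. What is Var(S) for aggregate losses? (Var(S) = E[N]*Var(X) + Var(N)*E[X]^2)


Var(S) = E[N]*Var(X) + Var(N)*E[X]^2
= 33*516702 + 33*3449^2
= 17051166 + 392554833
= 4.0961e+08


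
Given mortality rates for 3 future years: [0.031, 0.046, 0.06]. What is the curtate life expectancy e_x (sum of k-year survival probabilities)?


e_x = sum_{k=1}^{n} k_p_x
k_p_x values:
  1_p_x = 0.969
  2_p_x = 0.924426
  3_p_x = 0.86896
e_x = 2.7624


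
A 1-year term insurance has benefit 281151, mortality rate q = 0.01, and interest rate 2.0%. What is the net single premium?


NSP = benefit * q * v
v = 1/(1+i) = 0.980392
NSP = 281151 * 0.01 * 0.980392
= 2756.3824


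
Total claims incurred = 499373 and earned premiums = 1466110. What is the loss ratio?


Loss ratio = claims / premiums
= 499373 / 1466110
= 0.3406


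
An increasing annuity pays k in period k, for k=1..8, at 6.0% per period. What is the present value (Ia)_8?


(Ia)_n = sum_{k=1}^{n} k * v^k, v = 1/(1+i)
v = 0.943396
Sum computed term by term:
(Ia)_8 = 26.0514


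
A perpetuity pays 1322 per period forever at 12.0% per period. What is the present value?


PV = PMT / i
= 1322 / 0.12
= 11016.6667


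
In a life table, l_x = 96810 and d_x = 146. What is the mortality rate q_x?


q_x = d_x / l_x
= 146 / 96810
= 0.0015


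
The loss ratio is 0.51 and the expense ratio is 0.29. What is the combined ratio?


Combined ratio = loss ratio + expense ratio
= 0.51 + 0.29
= 0.8


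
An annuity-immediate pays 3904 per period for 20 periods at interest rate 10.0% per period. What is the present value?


PV = PMT * (1 - (1+i)^(-n)) / i
= 3904 * (1 - (1+0.1)^(-20)) / 0.1
= 3904 * (1 - 0.148644) / 0.1
= 3904 * 8.513564
= 33236.9528


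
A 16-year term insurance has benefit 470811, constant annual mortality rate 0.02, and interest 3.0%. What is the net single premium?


NSP = benefit * sum_{k=0}^{n-1} k_p_x * q * v^(k+1)
With constant q=0.02, v=0.970874
Sum = 0.219581
NSP = 470811 * 0.219581
= 103381.2801


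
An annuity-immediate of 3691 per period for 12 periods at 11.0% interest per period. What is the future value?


FV = PMT * ((1+i)^n - 1) / i
= 3691 * ((1.11)^12 - 1) / 0.11
= 3691 * (3.498451 - 1) / 0.11
= 83834.3741


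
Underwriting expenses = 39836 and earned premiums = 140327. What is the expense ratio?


Expense ratio = expenses / premiums
= 39836 / 140327
= 0.2839


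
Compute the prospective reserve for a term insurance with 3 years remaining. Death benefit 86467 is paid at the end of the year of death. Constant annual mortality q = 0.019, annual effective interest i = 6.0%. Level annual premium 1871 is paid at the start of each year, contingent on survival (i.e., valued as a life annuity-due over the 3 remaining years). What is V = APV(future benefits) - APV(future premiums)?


v = 1/(1+i) = 0.943396
APV(future benefits) per unit = sum_{k=0}^{2} k_p_x * q * v^(k+1) = 0.049865
APV(future benefits) = 86467 * 0.049865 = 4311.7195
Life annuity-due factor ä_{x:3} = sum_{k=0}^{2} k_p_x * v^k = 2.78197
APV(future premiums) = 1871 * 2.78197 = 5205.0651
V = 4311.7195 - 5205.0651
= -893.3455


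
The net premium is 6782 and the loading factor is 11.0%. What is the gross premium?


Gross = net * (1 + loading)
= 6782 * (1 + 0.11)
= 6782 * 1.11
= 7528.02


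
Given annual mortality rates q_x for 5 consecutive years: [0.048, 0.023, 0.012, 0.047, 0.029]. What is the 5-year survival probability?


p_k = 1 - q_k for each year
Survival = product of (1 - q_k)
= 0.952 * 0.977 * 0.988 * 0.953 * 0.971
= 0.8504


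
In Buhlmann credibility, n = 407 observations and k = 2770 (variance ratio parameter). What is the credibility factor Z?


Z = n / (n + k)
= 407 / (407 + 2770)
= 407 / 3177
= 0.1281


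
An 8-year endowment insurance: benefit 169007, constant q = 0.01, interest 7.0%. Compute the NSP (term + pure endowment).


Term component = 9780.3123
Pure endowment = 8_p_x * v^8 * benefit = 0.922745 * 0.582009 * 169007 = 90764.5018
NSP = 100544.8141


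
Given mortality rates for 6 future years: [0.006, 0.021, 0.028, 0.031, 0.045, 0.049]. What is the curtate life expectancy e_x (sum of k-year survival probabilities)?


e_x = sum_{k=1}^{n} k_p_x
k_p_x values:
  1_p_x = 0.994
  2_p_x = 0.973126
  3_p_x = 0.945878
  4_p_x = 0.916556
  5_p_x = 0.875311
  6_p_x = 0.832421
e_x = 5.5373


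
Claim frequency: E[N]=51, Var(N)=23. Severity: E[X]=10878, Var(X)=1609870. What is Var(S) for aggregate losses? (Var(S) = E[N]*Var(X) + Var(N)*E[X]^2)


Var(S) = E[N]*Var(X) + Var(N)*E[X]^2
= 51*1609870 + 23*10878^2
= 82103370 + 2721610332
= 2.8037e+09


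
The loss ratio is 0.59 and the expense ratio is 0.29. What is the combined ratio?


Combined ratio = loss ratio + expense ratio
= 0.59 + 0.29
= 0.88


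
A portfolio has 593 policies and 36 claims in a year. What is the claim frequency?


frequency = claims / policies
= 36 / 593
= 0.0607


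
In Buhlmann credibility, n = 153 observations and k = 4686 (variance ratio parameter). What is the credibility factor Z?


Z = n / (n + k)
= 153 / (153 + 4686)
= 153 / 4839
= 0.0316


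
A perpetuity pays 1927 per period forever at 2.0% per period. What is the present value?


PV = PMT / i
= 1927 / 0.02
= 96350.0


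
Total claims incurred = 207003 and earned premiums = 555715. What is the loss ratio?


Loss ratio = claims / premiums
= 207003 / 555715
= 0.3725


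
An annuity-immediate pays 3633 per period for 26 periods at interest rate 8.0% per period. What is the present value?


PV = PMT * (1 - (1+i)^(-n)) / i
= 3633 * (1 - (1+0.08)^(-26)) / 0.08
= 3633 * (1 - 0.135202) / 0.08
= 3633 * 10.809978
= 39272.6499


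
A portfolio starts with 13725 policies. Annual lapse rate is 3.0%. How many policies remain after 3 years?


remaining = initial * (1 - lapse)^years
= 13725 * (1 - 0.03)^3
= 13725 * 0.912673
= 12526.4369


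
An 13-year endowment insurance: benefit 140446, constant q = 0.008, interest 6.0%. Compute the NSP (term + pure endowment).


Term component = 9544.4969
Pure endowment = 13_p_x * v^13 * benefit = 0.900848 * 0.468839 * 140446 = 59317.7766
NSP = 68862.2735


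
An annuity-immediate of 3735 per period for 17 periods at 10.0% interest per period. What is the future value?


FV = PMT * ((1+i)^n - 1) / i
= 3735 * ((1.1)^17 - 1) / 0.1
= 3735 * (5.05447 - 1) / 0.1
= 151434.4651


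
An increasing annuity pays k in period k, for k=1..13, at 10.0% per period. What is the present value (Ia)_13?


(Ia)_n = sum_{k=1}^{n} k * v^k, v = 1/(1+i)
v = 0.909091
Sum computed term by term:
(Ia)_13 = 40.4805


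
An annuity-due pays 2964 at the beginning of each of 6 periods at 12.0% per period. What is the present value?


PV_due = PMT * (1-(1+i)^(-n))/i * (1+i)
PV_immediate = 12186.2113
PV_due = 12186.2113 * 1.12
= 13648.5567


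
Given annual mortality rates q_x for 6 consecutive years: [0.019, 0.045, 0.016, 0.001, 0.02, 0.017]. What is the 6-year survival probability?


p_k = 1 - q_k for each year
Survival = product of (1 - q_k)
= 0.981 * 0.955 * 0.984 * 0.999 * 0.98 * 0.983
= 0.8872


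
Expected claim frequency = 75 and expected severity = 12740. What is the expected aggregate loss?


E[S] = E[N] * E[X]
= 75 * 12740
= 955500


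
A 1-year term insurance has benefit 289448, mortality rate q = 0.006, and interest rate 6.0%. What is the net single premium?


NSP = benefit * q * v
v = 1/(1+i) = 0.943396
NSP = 289448 * 0.006 * 0.943396
= 1638.3849


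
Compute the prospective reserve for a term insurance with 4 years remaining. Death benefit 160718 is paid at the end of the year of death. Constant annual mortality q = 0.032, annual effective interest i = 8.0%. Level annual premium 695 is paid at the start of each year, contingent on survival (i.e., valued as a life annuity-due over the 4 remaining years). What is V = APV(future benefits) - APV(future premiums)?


v = 1/(1+i) = 0.925926
APV(future benefits) per unit = sum_{k=0}^{3} k_p_x * q * v^(k+1) = 0.101324
APV(future benefits) = 160718 * 0.101324 = 16284.5684
Life annuity-due factor ä_{x:4} = sum_{k=0}^{3} k_p_x * v^k = 3.41968
APV(future premiums) = 695 * 3.41968 = 2376.6778
V = 16284.5684 - 2376.6778
= 13907.8906


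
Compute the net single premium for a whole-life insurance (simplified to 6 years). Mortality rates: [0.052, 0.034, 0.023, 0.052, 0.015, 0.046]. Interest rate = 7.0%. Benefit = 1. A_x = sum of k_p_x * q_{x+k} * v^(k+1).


v = 0.934579
Year 0: k_p_x=1.0, q=0.052, term=0.048598
Year 1: k_p_x=0.948, q=0.034, term=0.028153
Year 2: k_p_x=0.915768, q=0.023, term=0.017193
Year 3: k_p_x=0.894705, q=0.052, term=0.035493
Year 4: k_p_x=0.848181, q=0.015, term=0.009071
Year 5: k_p_x=0.835458, q=0.046, term=0.025608
A_x = 0.1641


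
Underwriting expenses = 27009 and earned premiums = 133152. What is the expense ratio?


Expense ratio = expenses / premiums
= 27009 / 133152
= 0.2028


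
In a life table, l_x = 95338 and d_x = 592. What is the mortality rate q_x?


q_x = d_x / l_x
= 592 / 95338
= 0.0062


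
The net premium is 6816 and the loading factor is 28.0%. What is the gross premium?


Gross = net * (1 + loading)
= 6816 * (1 + 0.28)
= 6816 * 1.28
= 8724.48


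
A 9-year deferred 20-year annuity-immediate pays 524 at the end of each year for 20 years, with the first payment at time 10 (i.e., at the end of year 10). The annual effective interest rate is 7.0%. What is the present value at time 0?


PV at time 9 of the 20-year annuity-immediate:
a_n = 524 * (1-(1+0.07)^(-20))/0.07 = 5551.2635
Discount back 9 years to time 0:
PV = 5551.2635 * (1+0.07)^(-9)
= 5551.2635 * 0.543934
= 3019.5195


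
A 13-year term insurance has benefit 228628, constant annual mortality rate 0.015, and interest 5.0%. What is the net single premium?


NSP = benefit * sum_{k=0}^{n-1} k_p_x * q * v^(k+1)
With constant q=0.015, v=0.952381
Sum = 0.130218
NSP = 228628 * 0.130218
= 29771.4481


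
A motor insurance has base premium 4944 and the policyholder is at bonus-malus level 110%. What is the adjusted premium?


adjusted = base * BM_level / 100
= 4944 * 110 / 100
= 4944 * 1.1
= 5438.4


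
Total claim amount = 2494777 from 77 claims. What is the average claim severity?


severity = total / number
= 2494777 / 77
= 32399.7013


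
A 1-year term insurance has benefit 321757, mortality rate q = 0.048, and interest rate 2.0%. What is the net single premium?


NSP = benefit * q * v
v = 1/(1+i) = 0.980392
NSP = 321757 * 0.048 * 0.980392
= 15141.5059


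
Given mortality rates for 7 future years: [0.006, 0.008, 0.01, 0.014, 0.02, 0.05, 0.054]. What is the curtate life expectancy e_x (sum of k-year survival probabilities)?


e_x = sum_{k=1}^{n} k_p_x
k_p_x values:
  1_p_x = 0.994
  2_p_x = 0.986048
  3_p_x = 0.976188
  4_p_x = 0.962521
  5_p_x = 0.94327
  6_p_x = 0.896107
  7_p_x = 0.847717
e_x = 6.6059


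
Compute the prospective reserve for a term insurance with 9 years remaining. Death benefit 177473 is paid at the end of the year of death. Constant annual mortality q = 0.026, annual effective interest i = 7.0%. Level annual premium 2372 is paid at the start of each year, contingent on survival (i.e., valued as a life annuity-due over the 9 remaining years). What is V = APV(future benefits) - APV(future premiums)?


v = 1/(1+i) = 0.934579
APV(future benefits) per unit = sum_{k=0}^{8} k_p_x * q * v^(k+1) = 0.154614
APV(future benefits) = 177473 * 0.154614 = 27439.7939
Life annuity-due factor ä_{x:9} = sum_{k=0}^{8} k_p_x * v^k = 6.362957
APV(future premiums) = 2372 * 6.362957 = 15092.9339
V = 27439.7939 - 15092.9339
= 12346.86


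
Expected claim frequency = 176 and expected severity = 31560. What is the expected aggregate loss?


E[S] = E[N] * E[X]
= 176 * 31560
= 5.5546e+06


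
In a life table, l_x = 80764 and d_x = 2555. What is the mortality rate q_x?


q_x = d_x / l_x
= 2555 / 80764
= 0.0316


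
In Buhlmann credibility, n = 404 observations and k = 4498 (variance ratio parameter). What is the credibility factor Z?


Z = n / (n + k)
= 404 / (404 + 4498)
= 404 / 4902
= 0.0824


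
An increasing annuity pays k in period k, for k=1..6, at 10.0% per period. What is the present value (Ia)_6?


(Ia)_n = sum_{k=1}^{n} k * v^k, v = 1/(1+i)
v = 0.909091
Sum computed term by term:
(Ia)_6 = 14.0394


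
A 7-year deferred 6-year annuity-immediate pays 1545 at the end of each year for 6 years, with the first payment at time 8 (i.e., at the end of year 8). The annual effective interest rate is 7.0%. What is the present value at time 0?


PV at time 7 of the 6-year annuity-immediate:
a_n = 1545 * (1-(1+0.07)^(-6))/0.07 = 7364.3038
Discount back 7 years to time 0:
PV = 7364.3038 * (1+0.07)^(-7)
= 7364.3038 * 0.62275
= 4586.1183


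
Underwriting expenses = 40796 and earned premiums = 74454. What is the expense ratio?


Expense ratio = expenses / premiums
= 40796 / 74454
= 0.5479


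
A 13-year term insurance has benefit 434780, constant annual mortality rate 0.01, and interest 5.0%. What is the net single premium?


NSP = benefit * sum_{k=0}^{n-1} k_p_x * q * v^(k+1)
With constant q=0.01, v=0.952381
Sum = 0.089105
NSP = 434780 * 0.089105
= 38741.2071


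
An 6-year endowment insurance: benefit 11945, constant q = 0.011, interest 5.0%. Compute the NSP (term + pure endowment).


Term component = 649.867
Pure endowment = 6_p_x * v^6 * benefit = 0.935789 * 0.746215 * 11945 = 8341.1918
NSP = 8991.0589


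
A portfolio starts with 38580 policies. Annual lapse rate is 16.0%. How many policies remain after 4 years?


remaining = initial * (1 - lapse)^years
= 38580 * (1 - 0.16)^4
= 38580 * 0.497871
= 19207.8771


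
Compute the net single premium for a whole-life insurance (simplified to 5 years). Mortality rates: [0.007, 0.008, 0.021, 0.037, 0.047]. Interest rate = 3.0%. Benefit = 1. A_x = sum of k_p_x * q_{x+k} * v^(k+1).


v = 0.970874
Year 0: k_p_x=1.0, q=0.007, term=0.006796
Year 1: k_p_x=0.993, q=0.008, term=0.007488
Year 2: k_p_x=0.985056, q=0.021, term=0.018931
Year 3: k_p_x=0.96437, q=0.037, term=0.031703
Year 4: k_p_x=0.928688, q=0.047, term=0.037651
A_x = 0.1026


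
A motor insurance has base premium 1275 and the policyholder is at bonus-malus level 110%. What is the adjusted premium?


adjusted = base * BM_level / 100
= 1275 * 110 / 100
= 1275 * 1.1
= 1402.5


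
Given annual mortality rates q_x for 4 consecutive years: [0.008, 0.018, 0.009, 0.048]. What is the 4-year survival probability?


p_k = 1 - q_k for each year
Survival = product of (1 - q_k)
= 0.992 * 0.982 * 0.991 * 0.952
= 0.919


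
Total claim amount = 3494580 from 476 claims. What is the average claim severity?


severity = total / number
= 3494580 / 476
= 7341.5546


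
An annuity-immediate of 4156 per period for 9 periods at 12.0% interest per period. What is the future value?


FV = PMT * ((1+i)^n - 1) / i
= 4156 * ((1.12)^9 - 1) / 0.12
= 4156 * (2.773079 - 1) / 0.12
= 61407.6276


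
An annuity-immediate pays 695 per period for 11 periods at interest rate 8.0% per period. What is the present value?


PV = PMT * (1 - (1+i)^(-n)) / i
= 695 * (1 - (1+0.08)^(-11)) / 0.08
= 695 * (1 - 0.428883) / 0.08
= 695 * 7.138964
= 4961.5802


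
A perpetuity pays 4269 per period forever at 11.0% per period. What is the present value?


PV = PMT / i
= 4269 / 0.11
= 38809.0909


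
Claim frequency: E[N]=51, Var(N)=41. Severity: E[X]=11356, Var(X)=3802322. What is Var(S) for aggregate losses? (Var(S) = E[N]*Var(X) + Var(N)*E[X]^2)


Var(S) = E[N]*Var(X) + Var(N)*E[X]^2
= 51*3802322 + 41*11356^2
= 193918422 + 5287308176
= 5.4812e+09


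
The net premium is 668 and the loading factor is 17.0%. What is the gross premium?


Gross = net * (1 + loading)
= 668 * (1 + 0.17)
= 668 * 1.17
= 781.56


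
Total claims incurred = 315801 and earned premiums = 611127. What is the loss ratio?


Loss ratio = claims / premiums
= 315801 / 611127
= 0.5168


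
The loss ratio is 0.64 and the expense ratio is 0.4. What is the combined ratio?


Combined ratio = loss ratio + expense ratio
= 0.64 + 0.4
= 1.04
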